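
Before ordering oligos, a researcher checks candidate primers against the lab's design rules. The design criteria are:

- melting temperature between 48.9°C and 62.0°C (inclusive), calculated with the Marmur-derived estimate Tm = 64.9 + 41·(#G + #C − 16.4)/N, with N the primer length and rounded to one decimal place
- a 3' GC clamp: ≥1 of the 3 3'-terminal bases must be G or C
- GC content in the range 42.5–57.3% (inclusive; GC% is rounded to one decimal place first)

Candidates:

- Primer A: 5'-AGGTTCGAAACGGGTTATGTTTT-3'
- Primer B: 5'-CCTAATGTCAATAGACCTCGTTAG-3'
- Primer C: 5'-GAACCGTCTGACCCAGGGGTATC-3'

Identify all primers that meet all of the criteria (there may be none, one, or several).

None of the candidates satisfy all criteria.

Primer A (23 nt, A=5 T=9 G=7 C=2): Tm = 64.9 + 41·(9 − 16.4)/23 = 51.7°C ✓; 3' end TTT has 0 G/C, need ≥1 ✗; GC 9/23 = 39.1%, outside 42.5–57.3% ✗ — fails.
Primer B (24 nt, A=7 T=7 G=4 C=6): Tm = 64.9 + 41·(10 − 16.4)/24 = 54.0°C ✓; 3' end TAG has 1 G/C ✓; GC 10/24 = 41.7%, outside 42.5–57.3% ✗ — fails.
Primer C (23 nt, A=5 T=4 G=7 C=7): Tm = 64.9 + 41·(14 − 16.4)/23 = 60.6°C ✓; 3' end ATC has 1 G/C ✓; GC 14/23 = 60.9%, outside 42.5–57.3% ✗ — fails.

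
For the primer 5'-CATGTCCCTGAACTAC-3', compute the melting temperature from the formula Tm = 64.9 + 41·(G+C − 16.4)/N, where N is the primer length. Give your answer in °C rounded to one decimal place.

43.4°C

Base counts: A=4, T=4, G=2, C=6; G+C = 8, N = 16.
Tm = 64.9 + 41·(8 − 16.4)/16 = 64.9 + -344.40/16 = 43.4°C.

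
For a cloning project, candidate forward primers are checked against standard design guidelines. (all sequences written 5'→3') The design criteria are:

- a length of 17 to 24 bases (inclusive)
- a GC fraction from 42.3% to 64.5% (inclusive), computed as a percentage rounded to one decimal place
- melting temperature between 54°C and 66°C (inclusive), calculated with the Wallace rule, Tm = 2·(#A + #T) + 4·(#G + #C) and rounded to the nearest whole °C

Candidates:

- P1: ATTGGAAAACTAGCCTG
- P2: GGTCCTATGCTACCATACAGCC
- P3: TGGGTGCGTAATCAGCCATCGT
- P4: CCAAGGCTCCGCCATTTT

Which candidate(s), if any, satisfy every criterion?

P4 only.

P1 (17 nt, A=6 T=4 G=4 C=3): length 17 ✓; GC 7/17 = 41.2%, outside 42.3–64.5% ✗; Tm = 2·10 + 4·7 = 48°C, outside 54–66°C ✗ — fails.
P2 (22 nt, A=5 T=5 G=4 C=8): length 22 ✓; GC 12/22 = 54.5% ✓; Tm = 2·10 + 4·12 = 68°C, outside 54–66°C ✗ — fails.
P3 (22 nt, A=4 T=6 G=7 C=5): length 22 ✓; GC 12/22 = 54.5% ✓; Tm = 2·10 + 4·12 = 68°C, outside 54–66°C ✗ — fails.
P4 (18 nt, A=3 T=5 G=3 C=7): length 18 ✓; GC 10/18 = 55.6% ✓; Tm = 2·8 + 4·10 = 56°C ✓ — passes.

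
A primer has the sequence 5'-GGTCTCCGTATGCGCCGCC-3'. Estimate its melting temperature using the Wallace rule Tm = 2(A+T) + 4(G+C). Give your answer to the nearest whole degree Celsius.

Base counts: A=1, T=4, G=6, C=8 (length 19).
Tm = 2·(1+4) + 4·(6+8) = 2·5 + 4·14 = 10 + 56 = 66°C.

66°C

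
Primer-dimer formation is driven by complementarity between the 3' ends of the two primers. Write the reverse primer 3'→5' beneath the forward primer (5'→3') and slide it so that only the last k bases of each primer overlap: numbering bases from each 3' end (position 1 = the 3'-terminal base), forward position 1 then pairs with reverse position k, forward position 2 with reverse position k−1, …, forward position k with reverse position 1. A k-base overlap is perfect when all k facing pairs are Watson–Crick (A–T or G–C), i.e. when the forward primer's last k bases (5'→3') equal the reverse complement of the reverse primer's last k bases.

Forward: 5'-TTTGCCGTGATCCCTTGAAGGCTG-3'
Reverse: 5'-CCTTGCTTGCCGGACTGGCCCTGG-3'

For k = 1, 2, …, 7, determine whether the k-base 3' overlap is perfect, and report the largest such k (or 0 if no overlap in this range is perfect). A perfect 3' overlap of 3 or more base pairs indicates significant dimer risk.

Longest perfect overlap: 0 complementary base pairs; below the dimer-risk threshold (threshold 3).

Last 7 bases (5'→3') — forward …AAGGCTG, reverse …GCCCTGG.
Reverse complement of the reverse primer's last 7 bases: CCAGGGC; its first k bases are the reverse complement of the reverse primer's last k bases, so a perfect k-base overlap needs the forward primer's last k bases to equal them.
Comparing (forward last k vs required): k=1: G vs C ✗; k=2: TG vs CC ✗; k=3: CTG vs CCA ✗; k=4: GCTG vs CCAG ✗; k=5: GGCTG vs CCAGG ✗; k=6: AGGCTG vs CCAGGG ✗; k=7: AAGGCTG vs CCAGGGC ✗.
No overlap length from 1 to 7 is perfect, so the longest perfect 3' overlap is 0.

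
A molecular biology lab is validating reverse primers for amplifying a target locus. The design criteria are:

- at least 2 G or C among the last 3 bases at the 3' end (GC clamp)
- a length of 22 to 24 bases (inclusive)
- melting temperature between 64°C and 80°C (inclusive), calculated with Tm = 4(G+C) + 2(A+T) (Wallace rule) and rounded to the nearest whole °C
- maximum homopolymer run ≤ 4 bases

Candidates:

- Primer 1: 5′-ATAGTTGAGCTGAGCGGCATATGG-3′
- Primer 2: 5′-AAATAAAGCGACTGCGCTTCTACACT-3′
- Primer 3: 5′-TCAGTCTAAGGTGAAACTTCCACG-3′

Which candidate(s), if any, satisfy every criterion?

Primer 1 and Primer 3.

Primer 1 (24 nt, A=6 T=6 G=9 C=3): 3' end TGG has 2 G/C ✓; length 24 ✓; Tm = 2·12 + 4·12 = 72°C ✓; longest run = 2 ✓ — passes.
Primer 2 (26 nt, A=9 T=6 G=4 C=7): 3' end ACT has 1 G/C, need ≥2 ✗; length 26, outside 22–24 ✗; Tm = 2·15 + 4·11 = 74°C ✓; longest run = 3 ✓ — fails.
Primer 3 (24 nt, A=7 T=6 G=5 C=6): 3' end ACG has 2 G/C ✓; length 24 ✓; Tm = 2·13 + 4·11 = 70°C ✓; longest run = 3 ✓ — passes.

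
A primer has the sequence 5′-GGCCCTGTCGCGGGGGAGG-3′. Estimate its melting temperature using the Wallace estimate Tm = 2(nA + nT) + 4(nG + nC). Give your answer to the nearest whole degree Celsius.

Base counts: A=1, T=2, G=11, C=5 (length 19).
Tm = 2·(1+2) + 4·(11+5) = 2·3 + 4·16 = 6 + 64 = 70°C.

70°C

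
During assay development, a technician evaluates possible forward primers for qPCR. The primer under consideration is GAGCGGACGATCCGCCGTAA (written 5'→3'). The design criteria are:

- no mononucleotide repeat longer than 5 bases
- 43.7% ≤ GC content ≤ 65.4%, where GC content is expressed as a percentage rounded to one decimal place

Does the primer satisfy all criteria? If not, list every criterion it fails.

Meets all criteria.

Base counts: A=5, T=2, G=7, C=6 (length 20).
homopolymer run: longest run = 2 ✓
GC content: GC 13/20 = 65.0% ✓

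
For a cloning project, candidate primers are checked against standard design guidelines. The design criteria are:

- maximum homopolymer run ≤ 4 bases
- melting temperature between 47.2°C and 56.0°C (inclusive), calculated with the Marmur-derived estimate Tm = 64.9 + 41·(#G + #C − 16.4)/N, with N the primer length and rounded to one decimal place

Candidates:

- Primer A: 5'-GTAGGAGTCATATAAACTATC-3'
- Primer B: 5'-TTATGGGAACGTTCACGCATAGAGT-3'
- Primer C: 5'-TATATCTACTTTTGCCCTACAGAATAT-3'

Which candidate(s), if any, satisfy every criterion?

Primer B and Primer C.

Primer A (21 nt, A=8 T=6 G=4 C=3): longest run = 3 ✓; Tm = 64.9 + 41·(7 − 16.4)/21 = 46.5°C, outside 47.2–56.0°C ✗ — fails.
Primer B (25 nt, A=7 T=7 G=7 C=4): longest run = 3 ✓; Tm = 64.9 + 41·(11 − 16.4)/25 = 56.0°C ✓ — passes.
Primer C (27 nt, A=8 T=11 G=2 C=6): longest run = 4 ✓; Tm = 64.9 + 41·(8 − 16.4)/27 = 52.1°C ✓ — passes.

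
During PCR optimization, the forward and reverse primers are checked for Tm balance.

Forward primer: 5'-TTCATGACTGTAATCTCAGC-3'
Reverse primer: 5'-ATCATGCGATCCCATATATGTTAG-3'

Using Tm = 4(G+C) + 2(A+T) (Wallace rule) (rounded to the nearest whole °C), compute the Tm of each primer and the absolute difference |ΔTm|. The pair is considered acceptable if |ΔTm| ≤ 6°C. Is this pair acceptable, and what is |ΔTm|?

|ΔTm| = 10°C; the pair is not acceptable.

Forward: A=5 T=7 G=3 C=5 → Tm = 2·12 + 4·8 = 56°C.
Reverse: A=7 T=8 G=4 C=5 → Tm = 2·15 + 4·9 = 66°C.
|ΔTm| = |56 − 66| = 10°C, > 6°C.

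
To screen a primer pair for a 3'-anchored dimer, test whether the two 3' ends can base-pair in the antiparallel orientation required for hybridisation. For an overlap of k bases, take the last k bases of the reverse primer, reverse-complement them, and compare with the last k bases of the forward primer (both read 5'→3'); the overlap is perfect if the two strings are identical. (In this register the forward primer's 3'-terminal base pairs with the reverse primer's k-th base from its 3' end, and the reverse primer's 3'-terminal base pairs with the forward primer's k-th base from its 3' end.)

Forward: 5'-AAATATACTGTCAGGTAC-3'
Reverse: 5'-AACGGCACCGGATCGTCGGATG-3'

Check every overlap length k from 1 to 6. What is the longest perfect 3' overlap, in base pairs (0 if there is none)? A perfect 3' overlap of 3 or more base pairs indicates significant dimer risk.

Longest perfect overlap: 1 complementary base pair; below the dimer-risk threshold (threshold 3).

Last 6 bases (5'→3') — forward …AGGTAC, reverse …CGGATG.
Reverse complement of the reverse primer's last 6 bases: CATCCG; its first k bases are the reverse complement of the reverse primer's last k bases, so a perfect k-base overlap needs the forward primer's last k bases to equal them.
Comparing (forward last k vs required): k=1: C vs C ✓; k=2: AC vs CA ✗; k=3: TAC vs CAT ✗; k=4: GTAC vs CATC ✗; k=5: GGTAC vs CATCC ✗; k=6: AGGTAC vs CATCCG ✗.
Only k = 1 is perfect, so the longest perfect 3' overlap is 1.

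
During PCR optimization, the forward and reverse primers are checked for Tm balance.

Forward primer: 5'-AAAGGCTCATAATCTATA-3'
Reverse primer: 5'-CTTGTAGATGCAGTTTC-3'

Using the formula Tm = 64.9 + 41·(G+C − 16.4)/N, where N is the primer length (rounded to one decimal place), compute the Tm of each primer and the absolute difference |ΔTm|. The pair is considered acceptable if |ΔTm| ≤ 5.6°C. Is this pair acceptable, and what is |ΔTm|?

Forward: G+C = 5, N = 18 → Tm = 64.9 + 41·(5 − 16.4)/18 = 38.9°C.
Reverse: G+C = 7, N = 17 → Tm = 64.9 + 41·(7 − 16.4)/17 = 42.2°C.
|ΔTm| = |38.9 − 42.2| = 3.3°C, ≤ 5.6°C.

|ΔTm| = 3.3°C; the pair is acceptable.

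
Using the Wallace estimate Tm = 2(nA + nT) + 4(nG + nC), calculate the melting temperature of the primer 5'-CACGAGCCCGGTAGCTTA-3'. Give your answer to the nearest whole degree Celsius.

Base counts: A=4, T=3, G=5, C=6 (length 18).
Tm = 2·(4+3) + 4·(5+6) = 2·7 + 4·11 = 14 + 44 = 58°C.

58°C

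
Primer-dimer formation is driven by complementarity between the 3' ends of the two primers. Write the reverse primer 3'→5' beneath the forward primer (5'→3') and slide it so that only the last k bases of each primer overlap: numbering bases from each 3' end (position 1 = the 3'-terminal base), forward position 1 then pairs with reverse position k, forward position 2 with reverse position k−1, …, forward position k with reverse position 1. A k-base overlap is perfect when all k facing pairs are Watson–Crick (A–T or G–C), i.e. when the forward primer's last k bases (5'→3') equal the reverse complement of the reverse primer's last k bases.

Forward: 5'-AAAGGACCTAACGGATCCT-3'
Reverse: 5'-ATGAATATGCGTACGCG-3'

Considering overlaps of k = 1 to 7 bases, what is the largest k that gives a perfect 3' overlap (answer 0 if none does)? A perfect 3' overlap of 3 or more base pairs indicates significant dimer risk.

Last 7 bases (5'→3') — forward …GGATCCT, reverse …GTACGCG.
Reverse complement of the reverse primer's last 7 bases: CGCGTAC; its first k bases are the reverse complement of the reverse primer's last k bases, so a perfect k-base overlap needs the forward primer's last k bases to equal them.
Comparing (forward last k vs required): k=1: T vs C ✗; k=2: CT vs CG ✗; k=3: CCT vs CGC ✗; k=4: TCCT vs CGCG ✗; k=5: ATCCT vs CGCGT ✗; k=6: GATCCT vs CGCGTA ✗; k=7: GGATCCT vs CGCGTAC ✗.
No overlap length from 1 to 7 is perfect, so the longest perfect 3' overlap is 0.

Longest perfect overlap: 0 complementary base pairs; below the dimer-risk threshold (threshold 3).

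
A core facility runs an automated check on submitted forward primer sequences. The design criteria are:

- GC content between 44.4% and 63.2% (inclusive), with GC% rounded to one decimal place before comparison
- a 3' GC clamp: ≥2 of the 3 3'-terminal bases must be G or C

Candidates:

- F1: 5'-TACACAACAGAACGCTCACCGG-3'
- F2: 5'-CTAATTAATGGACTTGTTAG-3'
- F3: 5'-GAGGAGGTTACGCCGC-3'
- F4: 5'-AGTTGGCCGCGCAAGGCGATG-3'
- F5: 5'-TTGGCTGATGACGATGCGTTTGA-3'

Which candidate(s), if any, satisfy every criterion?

F1 (22 nt, A=8 T=2 G=4 C=8): GC 12/22 = 54.5% ✓; 3' end CGG has 3 G/C ✓ — passes.
F2 (20 nt, A=6 T=8 G=4 C=2): GC 6/20 = 30.0%, outside 44.4–63.2% ✗; 3' end TAG has 1 G/C, need ≥2 ✗ — fails.
F3 (16 nt, A=3 T=2 G=7 C=4): GC 11/16 = 68.8%, outside 44.4–63.2% ✗; 3' end CGC has 3 G/C ✓ — fails.
F4 (21 nt, A=4 T=3 G=9 C=5): GC 14/21 = 66.7%, outside 44.4–63.2% ✗; 3' end ATG has 1 G/C, need ≥2 ✗ — fails.
F5 (23 nt, A=4 T=8 G=8 C=3): GC 11/23 = 47.8% ✓; 3' end TGA has 1 G/C, need ≥2 ✗ — fails.

F1 only.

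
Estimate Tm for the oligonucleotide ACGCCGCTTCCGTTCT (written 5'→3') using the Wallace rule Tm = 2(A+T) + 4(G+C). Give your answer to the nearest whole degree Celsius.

Base counts: A=1, T=5, G=3, C=7 (length 16).
Tm = 2·(1+5) + 4·(3+7) = 2·6 + 4·10 = 12 + 40 = 52°C.

52°C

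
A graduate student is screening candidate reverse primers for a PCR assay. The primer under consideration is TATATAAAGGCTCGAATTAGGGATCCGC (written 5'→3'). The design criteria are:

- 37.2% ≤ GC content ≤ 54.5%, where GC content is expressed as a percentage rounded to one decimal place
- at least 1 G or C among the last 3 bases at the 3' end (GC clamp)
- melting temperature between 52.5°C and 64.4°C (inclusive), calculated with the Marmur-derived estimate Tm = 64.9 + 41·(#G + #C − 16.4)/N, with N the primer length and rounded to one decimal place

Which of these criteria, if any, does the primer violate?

Meets all criteria.

Base counts: A=9, T=7, G=7, C=5 (length 28).
GC content: GC 12/28 = 42.9% ✓
GC clamp: 3' end CGC has 3 G/C ✓
Tm: Tm = 64.9 + 41·(12 − 16.4)/28 = 58.5°C ✓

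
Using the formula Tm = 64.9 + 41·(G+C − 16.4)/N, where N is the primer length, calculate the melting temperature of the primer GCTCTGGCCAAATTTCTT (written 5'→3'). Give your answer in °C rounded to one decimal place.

Base counts: A=3, T=7, G=3, C=5; G+C = 8, N = 18.
Tm = 64.9 + 41·(8 − 16.4)/18 = 64.9 + -344.40/18 = 45.8°C.

45.8°C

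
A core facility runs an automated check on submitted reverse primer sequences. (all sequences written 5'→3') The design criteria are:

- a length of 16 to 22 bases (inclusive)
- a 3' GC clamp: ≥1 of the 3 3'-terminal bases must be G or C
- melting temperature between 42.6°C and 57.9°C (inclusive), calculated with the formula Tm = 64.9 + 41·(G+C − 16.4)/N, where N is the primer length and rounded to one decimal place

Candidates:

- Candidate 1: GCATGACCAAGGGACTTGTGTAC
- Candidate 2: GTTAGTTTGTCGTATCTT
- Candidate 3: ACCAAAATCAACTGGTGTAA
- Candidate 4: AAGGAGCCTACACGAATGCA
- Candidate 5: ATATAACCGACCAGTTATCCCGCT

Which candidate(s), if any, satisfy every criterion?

Candidate 1 (23 nt, A=6 T=5 G=7 C=5): length 23, outside 16–22 ✗; 3' end TAC has 1 G/C ✓; Tm = 64.9 + 41·(12 − 16.4)/23 = 57.1°C ✓ — fails.
Candidate 2 (18 nt, A=2 T=10 G=4 C=2): length 18 ✓; 3' end CTT has 1 G/C ✓; Tm = 64.9 + 41·(6 − 16.4)/18 = 41.2°C, outside 42.6–57.9°C ✗ — fails.
Candidate 3 (20 nt, A=9 T=4 G=3 C=4): length 20 ✓; 3' end TAA has 0 G/C, need ≥1 ✗; Tm = 64.9 + 41·(7 − 16.4)/20 = 45.6°C ✓ — fails.
Candidate 4 (20 nt, A=8 T=2 G=5 C=5): length 20 ✓; 3' end GCA has 2 G/C ✓; Tm = 64.9 + 41·(10 − 16.4)/20 = 51.8°C ✓ — passes.
Candidate 5 (24 nt, A=7 T=6 G=3 C=8): length 24, outside 16–22 ✗; 3' end GCT has 2 G/C ✓; Tm = 64.9 + 41·(11 − 16.4)/24 = 55.7°C ✓ — fails.

Candidate 4 only.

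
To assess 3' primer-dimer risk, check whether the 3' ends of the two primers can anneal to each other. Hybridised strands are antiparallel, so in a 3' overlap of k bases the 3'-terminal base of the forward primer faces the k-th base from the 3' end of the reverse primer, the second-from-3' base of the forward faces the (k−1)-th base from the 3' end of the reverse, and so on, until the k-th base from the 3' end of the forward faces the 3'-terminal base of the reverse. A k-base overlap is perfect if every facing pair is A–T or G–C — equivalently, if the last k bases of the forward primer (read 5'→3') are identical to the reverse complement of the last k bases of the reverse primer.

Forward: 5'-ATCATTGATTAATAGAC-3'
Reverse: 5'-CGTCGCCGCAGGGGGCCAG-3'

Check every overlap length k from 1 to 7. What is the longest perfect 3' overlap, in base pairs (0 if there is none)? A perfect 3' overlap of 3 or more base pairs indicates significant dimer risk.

Longest perfect overlap: 1 complementary base pair; below the dimer-risk threshold (threshold 3).

Last 7 bases (5'→3') — forward …AATAGAC, reverse …GGGCCAG.
Reverse complement of the reverse primer's last 7 bases: CTGGCCC; its first k bases are the reverse complement of the reverse primer's last k bases, so a perfect k-base overlap needs the forward primer's last k bases to equal them.
Comparing (forward last k vs required): k=1: C vs C ✓; k=2: AC vs CT ✗; k=3: GAC vs CTG ✗; k=4: AGAC vs CTGG ✗; k=5: TAGAC vs CTGGC ✗; k=6: ATAGAC vs CTGGCC ✗; k=7: AATAGAC vs CTGGCCC ✗.
Only k = 1 is perfect, so the longest perfect 3' overlap is 1.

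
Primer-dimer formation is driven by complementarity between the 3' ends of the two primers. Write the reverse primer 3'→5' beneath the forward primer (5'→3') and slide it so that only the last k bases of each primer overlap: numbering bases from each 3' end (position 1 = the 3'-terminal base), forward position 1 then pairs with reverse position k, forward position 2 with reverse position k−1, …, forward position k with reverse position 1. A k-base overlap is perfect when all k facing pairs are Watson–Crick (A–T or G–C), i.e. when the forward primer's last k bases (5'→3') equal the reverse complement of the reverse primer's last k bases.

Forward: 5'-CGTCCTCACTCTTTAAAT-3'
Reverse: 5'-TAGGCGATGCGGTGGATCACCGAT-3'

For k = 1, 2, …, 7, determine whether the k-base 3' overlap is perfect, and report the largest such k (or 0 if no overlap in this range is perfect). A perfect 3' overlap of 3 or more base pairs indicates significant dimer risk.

Last 7 bases (5'→3') — forward …TTTAAAT, reverse …CACCGAT.
Reverse complement of the reverse primer's last 7 bases: ATCGGTG; its first k bases are the reverse complement of the reverse primer's last k bases, so a perfect k-base overlap needs the forward primer's last k bases to equal them.
Comparing (forward last k vs required): k=1: T vs A ✗; k=2: AT vs AT ✓; k=3: AAT vs ATC ✗; k=4: AAAT vs ATCG ✗; k=5: TAAAT vs ATCGG ✗; k=6: TTAAAT vs ATCGGT ✗; k=7: TTTAAAT vs ATCGGTG ✗.
Only k = 2 is perfect, so the longest perfect 3' overlap is 2.

Longest perfect overlap: 2 complementary base pairs; below the dimer-risk threshold (threshold 3).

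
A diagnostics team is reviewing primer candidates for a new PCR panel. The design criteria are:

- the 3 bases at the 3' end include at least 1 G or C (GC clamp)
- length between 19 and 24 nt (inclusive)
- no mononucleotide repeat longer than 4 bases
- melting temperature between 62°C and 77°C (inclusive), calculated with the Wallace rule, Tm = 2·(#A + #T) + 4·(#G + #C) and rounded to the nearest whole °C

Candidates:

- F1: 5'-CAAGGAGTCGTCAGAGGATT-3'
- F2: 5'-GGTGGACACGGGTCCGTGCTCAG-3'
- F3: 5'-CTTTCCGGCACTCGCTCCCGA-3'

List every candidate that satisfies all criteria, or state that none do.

F1 (20 nt, A=6 T=4 G=7 C=3): 3' end ATT has 0 G/C, need ≥1 ✗; length 20 ✓; longest run = 2 ✓; Tm = 2·10 + 4·10 = 60°C, outside 62–77°C ✗ — fails.
F2 (23 nt, A=3 T=4 G=10 C=6): 3' end CAG has 2 G/C ✓; length 23 ✓; longest run = 3 ✓; Tm = 2·7 + 4·16 = 78°C, outside 62–77°C ✗ — fails.
F3 (21 nt, A=2 T=5 G=4 C=10): 3' end CGA has 2 G/C ✓; length 21 ✓; longest run = 3 ✓; Tm = 2·7 + 4·14 = 70°C ✓ — passes.

F3 only.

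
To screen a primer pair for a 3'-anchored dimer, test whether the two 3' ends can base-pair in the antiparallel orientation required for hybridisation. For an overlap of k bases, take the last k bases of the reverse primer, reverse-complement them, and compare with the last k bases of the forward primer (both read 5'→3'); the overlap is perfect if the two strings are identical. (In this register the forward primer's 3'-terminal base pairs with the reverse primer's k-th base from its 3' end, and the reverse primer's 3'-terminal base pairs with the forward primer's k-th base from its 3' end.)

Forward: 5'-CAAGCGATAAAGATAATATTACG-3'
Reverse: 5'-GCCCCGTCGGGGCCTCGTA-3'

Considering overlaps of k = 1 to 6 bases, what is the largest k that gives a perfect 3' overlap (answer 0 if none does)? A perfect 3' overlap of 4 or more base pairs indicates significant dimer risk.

Last 6 bases (5'→3') — forward …ATTACG, reverse …CTCGTA.
Reverse complement of the reverse primer's last 6 bases: TACGAG; its first k bases are the reverse complement of the reverse primer's last k bases, so a perfect k-base overlap needs the forward primer's last k bases to equal them.
Comparing (forward last k vs required): k=1: G vs T ✗; k=2: CG vs TA ✗; k=3: ACG vs TAC ✗; k=4: TACG vs TACG ✓; k=5: TTACG vs TACGA ✗; k=6: ATTACG vs TACGAG ✗.
Only k = 4 is perfect, so the longest perfect 3' overlap is 4.

Longest perfect overlap: 4 complementary base pairs; significant dimer risk (threshold 4).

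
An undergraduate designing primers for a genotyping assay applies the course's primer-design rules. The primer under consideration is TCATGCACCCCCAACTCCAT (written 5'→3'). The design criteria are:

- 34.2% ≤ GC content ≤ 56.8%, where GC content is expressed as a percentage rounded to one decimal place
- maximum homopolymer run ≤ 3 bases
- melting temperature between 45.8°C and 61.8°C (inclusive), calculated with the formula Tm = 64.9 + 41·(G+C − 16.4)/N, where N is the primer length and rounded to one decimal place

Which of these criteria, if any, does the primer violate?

Base counts: A=5, T=4, G=1, C=10 (length 20).
GC content: GC 11/20 = 55.0% ✓
homopolymer run: longest run = 5, exceeds 3 ✗
Tm: Tm = 64.9 + 41·(11 − 16.4)/20 = 53.8°C ✓

Fails: homopolymer run.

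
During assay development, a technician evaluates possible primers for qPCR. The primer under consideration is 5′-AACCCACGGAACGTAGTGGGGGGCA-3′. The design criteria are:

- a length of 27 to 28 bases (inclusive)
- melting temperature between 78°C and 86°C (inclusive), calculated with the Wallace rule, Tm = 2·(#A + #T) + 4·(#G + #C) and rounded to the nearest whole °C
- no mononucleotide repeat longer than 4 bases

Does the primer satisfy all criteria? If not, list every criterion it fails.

Fails: length, homopolymer run.

Base counts: A=7, T=2, G=10, C=6 (length 25).
length: length 25, outside 27–28 ✗
Tm: Tm = 2·9 + 4·16 = 82°C ✓
homopolymer run: longest run = 6, exceeds 4 ✗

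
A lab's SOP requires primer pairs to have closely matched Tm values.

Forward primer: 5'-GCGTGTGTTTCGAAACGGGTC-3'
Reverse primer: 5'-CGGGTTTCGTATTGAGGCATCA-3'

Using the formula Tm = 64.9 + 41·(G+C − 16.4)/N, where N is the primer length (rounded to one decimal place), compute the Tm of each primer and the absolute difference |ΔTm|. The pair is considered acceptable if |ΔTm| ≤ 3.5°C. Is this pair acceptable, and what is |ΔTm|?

|ΔTm| = 1.5°C; the pair is acceptable.

Forward: G+C = 12, N = 21 → Tm = 64.9 + 41·(12 − 16.4)/21 = 56.3°C.
Reverse: G+C = 11, N = 22 → Tm = 64.9 + 41·(11 − 16.4)/22 = 54.8°C.
|ΔTm| = |56.3 − 54.8| = 1.5°C, ≤ 3.5°C.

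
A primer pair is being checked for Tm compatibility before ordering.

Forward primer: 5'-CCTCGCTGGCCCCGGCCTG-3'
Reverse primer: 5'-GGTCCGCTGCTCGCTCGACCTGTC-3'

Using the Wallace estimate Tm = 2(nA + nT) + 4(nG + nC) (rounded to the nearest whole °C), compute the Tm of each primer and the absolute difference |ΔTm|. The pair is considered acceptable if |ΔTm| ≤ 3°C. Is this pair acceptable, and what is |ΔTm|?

Forward: A=0 T=3 G=6 C=10 → Tm = 2·3 + 4·16 = 70°C.
Reverse: A=1 T=6 G=7 C=10 → Tm = 2·7 + 4·17 = 82°C.
|ΔTm| = |70 − 82| = 12°C, > 3°C.

|ΔTm| = 12°C; the pair is not acceptable.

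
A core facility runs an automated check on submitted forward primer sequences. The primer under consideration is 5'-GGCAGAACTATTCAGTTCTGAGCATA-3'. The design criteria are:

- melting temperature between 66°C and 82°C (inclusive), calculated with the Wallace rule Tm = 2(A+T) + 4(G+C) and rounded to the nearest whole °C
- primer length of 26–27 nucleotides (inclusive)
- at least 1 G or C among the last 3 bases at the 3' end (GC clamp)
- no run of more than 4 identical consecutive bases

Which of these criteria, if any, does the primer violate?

Fails: GC clamp.

Base counts: A=8, T=7, G=6, C=5 (length 26).
Tm: Tm = 2·15 + 4·11 = 74°C ✓
length: length 26 ✓
GC clamp: 3' end ATA has 0 G/C, need ≥1 ✗
homopolymer run: longest run = 2 ✓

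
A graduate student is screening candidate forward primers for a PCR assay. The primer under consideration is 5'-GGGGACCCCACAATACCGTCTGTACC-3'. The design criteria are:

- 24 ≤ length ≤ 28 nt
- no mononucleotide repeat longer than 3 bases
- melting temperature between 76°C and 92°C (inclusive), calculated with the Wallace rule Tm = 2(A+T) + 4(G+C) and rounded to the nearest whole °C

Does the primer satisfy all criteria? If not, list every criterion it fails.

Fails: homopolymer run.

Base counts: A=6, T=4, G=6, C=10 (length 26).
length: length 26 ✓
homopolymer run: longest run = 4, exceeds 3 ✗
Tm: Tm = 2·10 + 4·16 = 84°C ✓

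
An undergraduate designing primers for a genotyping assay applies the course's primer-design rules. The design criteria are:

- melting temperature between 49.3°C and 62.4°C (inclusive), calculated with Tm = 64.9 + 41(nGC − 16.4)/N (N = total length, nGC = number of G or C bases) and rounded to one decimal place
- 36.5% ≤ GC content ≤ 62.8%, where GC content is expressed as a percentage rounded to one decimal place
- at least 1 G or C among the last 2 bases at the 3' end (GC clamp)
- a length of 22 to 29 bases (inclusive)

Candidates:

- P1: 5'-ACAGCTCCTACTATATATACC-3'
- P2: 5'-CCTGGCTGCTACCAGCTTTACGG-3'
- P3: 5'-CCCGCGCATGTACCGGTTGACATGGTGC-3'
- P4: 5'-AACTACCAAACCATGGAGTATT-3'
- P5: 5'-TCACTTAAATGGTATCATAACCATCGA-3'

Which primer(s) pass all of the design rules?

P1 (21 nt, A=7 T=6 G=1 C=7): Tm = 64.9 + 41·(8 − 16.4)/21 = 48.5°C, outside 49.3–62.4°C ✗; GC 8/21 = 38.1% ✓; 3' end CC has 2 G/C ✓; length 21, outside 22–29 ✗ — fails.
P2 (23 nt, A=3 T=6 G=6 C=8): Tm = 64.9 + 41·(14 − 16.4)/23 = 60.6°C ✓; GC 14/23 = 60.9% ✓; 3' end GG has 2 G/C ✓; length 23 ✓ — passes.
P3 (28 nt, A=4 T=6 G=9 C=9): Tm = 64.9 + 41·(18 − 16.4)/28 = 67.2°C, outside 49.3–62.4°C ✗; GC 18/28 = 64.3%, outside 36.5–62.8% ✗; 3' end GC has 2 G/C ✓; length 28 ✓ — fails.
P4 (22 nt, A=9 T=5 G=3 C=5): Tm = 64.9 + 41·(8 − 16.4)/22 = 49.2°C, outside 49.3–62.4°C ✗; GC 8/22 = 36.4%, outside 36.5–62.8% ✗; 3' end TT has 0 G/C, need ≥1 ✗; length 22 ✓ — fails.
P5 (27 nt, A=10 T=8 G=3 C=6): Tm = 64.9 + 41·(9 − 16.4)/27 = 53.7°C ✓; GC 9/27 = 33.3%, outside 36.5–62.8% ✗; 3' end GA has 1 G/C ✓; length 27 ✓ — fails.

P2 only.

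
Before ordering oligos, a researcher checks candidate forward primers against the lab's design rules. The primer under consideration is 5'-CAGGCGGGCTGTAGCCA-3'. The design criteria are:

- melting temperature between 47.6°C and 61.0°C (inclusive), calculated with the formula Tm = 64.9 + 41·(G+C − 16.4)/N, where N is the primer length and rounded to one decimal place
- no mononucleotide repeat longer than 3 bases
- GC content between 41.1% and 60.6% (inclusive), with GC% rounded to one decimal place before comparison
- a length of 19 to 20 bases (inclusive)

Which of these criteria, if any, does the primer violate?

Fails: GC content, length.

Base counts: A=3, T=2, G=7, C=5 (length 17).
Tm: Tm = 64.9 + 41·(12 − 16.4)/17 = 54.3°C ✓
homopolymer run: longest run = 3 ✓
GC content: GC 12/17 = 70.6%, outside 41.1–60.6% ✗
length: length 17, outside 19–20 ✗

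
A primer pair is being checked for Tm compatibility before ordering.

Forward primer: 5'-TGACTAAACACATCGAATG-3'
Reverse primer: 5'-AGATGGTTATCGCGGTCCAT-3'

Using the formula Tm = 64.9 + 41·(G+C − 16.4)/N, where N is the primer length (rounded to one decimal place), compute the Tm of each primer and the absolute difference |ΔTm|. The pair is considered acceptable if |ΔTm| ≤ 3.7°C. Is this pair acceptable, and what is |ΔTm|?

|ΔTm| = 7.2°C; the pair is not acceptable.

Forward: G+C = 7, N = 19 → Tm = 64.9 + 41·(7 − 16.4)/19 = 44.6°C.
Reverse: G+C = 10, N = 20 → Tm = 64.9 + 41·(10 − 16.4)/20 = 51.8°C.
|ΔTm| = |44.6 − 51.8| = 7.2°C, > 3.7°C.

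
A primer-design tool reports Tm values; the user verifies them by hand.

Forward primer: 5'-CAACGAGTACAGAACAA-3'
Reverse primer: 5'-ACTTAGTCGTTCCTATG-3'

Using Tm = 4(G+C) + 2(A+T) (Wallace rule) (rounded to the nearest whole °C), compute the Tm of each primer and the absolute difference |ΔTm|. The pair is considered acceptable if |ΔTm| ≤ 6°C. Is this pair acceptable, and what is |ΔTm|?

|ΔTm| = 0°C; the pair is acceptable.

Forward: A=9 T=1 G=3 C=4 → Tm = 2·10 + 4·7 = 48°C.
Reverse: A=3 T=7 G=3 C=4 → Tm = 2·10 + 4·7 = 48°C.
|ΔTm| = |48 − 48| = 0°C, ≤ 6°C.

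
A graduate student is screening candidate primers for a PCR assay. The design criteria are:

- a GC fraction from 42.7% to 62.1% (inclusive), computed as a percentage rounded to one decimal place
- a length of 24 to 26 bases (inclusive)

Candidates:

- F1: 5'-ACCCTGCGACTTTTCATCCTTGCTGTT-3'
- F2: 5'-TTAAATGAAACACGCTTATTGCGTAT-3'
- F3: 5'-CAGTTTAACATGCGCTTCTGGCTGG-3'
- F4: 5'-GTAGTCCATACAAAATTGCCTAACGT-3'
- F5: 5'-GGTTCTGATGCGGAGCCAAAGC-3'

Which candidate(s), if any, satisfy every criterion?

F1 (27 nt, A=3 T=11 G=4 C=9): GC 13/27 = 48.1% ✓; length 27, outside 24–26 ✗ — fails.
F2 (26 nt, A=9 T=9 G=4 C=4): GC 8/26 = 30.8%, outside 42.7–62.1% ✗; length 26 ✓ — fails.
F3 (25 nt, A=4 T=8 G=7 C=6): GC 13/25 = 52.0% ✓; length 25 ✓ — passes.
F4 (26 nt, A=9 T=7 G=4 C=6): GC 10/26 = 38.5%, outside 42.7–62.1% ✗; length 26 ✓ — fails.
F5 (22 nt, A=5 T=4 G=8 C=5): GC 13/22 = 59.1% ✓; length 22, outside 24–26 ✗ — fails.

F3 only.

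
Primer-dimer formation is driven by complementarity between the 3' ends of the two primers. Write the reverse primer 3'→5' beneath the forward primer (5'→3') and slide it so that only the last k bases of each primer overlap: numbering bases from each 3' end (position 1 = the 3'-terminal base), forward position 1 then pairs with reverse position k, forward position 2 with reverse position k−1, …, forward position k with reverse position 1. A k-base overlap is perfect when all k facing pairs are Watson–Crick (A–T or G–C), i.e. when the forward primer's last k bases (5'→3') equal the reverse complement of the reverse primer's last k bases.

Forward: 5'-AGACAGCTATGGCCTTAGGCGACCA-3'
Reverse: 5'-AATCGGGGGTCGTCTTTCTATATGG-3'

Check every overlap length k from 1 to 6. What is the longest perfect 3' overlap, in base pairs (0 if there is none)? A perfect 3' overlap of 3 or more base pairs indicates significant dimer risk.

Last 6 bases (5'→3') — forward …CGACCA, reverse …ATATGG.
Reverse complement of the reverse primer's last 6 bases: CCATAT; its first k bases are the reverse complement of the reverse primer's last k bases, so a perfect k-base overlap needs the forward primer's last k bases to equal them.
Comparing (forward last k vs required): k=1: A vs C ✗; k=2: CA vs CC ✗; k=3: CCA vs CCA ✓; k=4: ACCA vs CCAT ✗; k=5: GACCA vs CCATA ✗; k=6: CGACCA vs CCATAT ✗.
Only k = 3 is perfect, so the longest perfect 3' overlap is 3.

Longest perfect overlap: 3 complementary base pairs; significant dimer risk (threshold 3).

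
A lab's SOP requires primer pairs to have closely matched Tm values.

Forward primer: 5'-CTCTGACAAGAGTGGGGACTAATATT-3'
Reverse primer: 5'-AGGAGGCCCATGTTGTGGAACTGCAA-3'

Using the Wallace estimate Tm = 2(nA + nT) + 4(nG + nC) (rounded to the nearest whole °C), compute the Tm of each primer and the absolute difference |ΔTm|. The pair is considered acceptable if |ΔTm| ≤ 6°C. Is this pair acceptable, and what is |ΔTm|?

Forward: A=8 T=7 G=7 C=4 → Tm = 2·15 + 4·11 = 74°C.
Reverse: A=7 T=5 G=9 C=5 → Tm = 2·12 + 4·14 = 80°C.
|ΔTm| = |74 − 80| = 6°C, ≤ 6°C.

|ΔTm| = 6°C; the pair is acceptable.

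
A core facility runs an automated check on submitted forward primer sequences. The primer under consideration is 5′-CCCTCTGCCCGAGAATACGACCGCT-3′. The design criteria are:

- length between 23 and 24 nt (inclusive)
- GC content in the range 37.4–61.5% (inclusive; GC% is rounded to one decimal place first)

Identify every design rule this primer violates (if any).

Base counts: A=5, T=4, G=5, C=11 (length 25).
length: length 25, outside 23–24 ✗
GC content: GC 16/25 = 64.0%, outside 37.4–61.5% ✗

Fails: length, GC content.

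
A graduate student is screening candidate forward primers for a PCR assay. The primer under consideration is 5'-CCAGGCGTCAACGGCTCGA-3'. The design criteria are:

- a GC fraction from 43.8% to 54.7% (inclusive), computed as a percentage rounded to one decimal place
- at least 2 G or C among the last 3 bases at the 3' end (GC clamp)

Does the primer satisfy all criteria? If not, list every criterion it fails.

Base counts: A=4, T=2, G=6, C=7 (length 19).
GC content: GC 13/19 = 68.4%, outside 43.8–54.7% ✗
GC clamp: 3' end CGA has 2 G/C ✓

Fails: GC content.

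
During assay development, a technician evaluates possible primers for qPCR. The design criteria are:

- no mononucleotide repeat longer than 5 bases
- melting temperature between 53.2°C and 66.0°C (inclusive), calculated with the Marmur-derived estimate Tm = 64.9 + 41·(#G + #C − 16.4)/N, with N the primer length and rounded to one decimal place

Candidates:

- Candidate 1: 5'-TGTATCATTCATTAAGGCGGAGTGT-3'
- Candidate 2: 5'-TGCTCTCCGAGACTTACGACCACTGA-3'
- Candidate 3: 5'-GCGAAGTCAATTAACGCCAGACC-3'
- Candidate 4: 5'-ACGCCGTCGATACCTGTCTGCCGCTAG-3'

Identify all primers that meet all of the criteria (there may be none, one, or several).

Candidate 1 (25 nt, A=6 T=9 G=7 C=3): longest run = 2 ✓; Tm = 64.9 + 41·(10 − 16.4)/25 = 54.4°C ✓ — passes.
Candidate 2 (26 nt, A=6 T=6 G=5 C=9): longest run = 2 ✓; Tm = 64.9 + 41·(14 − 16.4)/26 = 61.1°C ✓ — passes.
Candidate 3 (23 nt, A=8 T=3 G=5 C=7): longest run = 2 ✓; Tm = 64.9 + 41·(12 − 16.4)/23 = 57.1°C ✓ — passes.
Candidate 4 (27 nt, A=4 T=6 G=7 C=10): longest run = 2 ✓; Tm = 64.9 + 41·(17 − 16.4)/27 = 65.8°C ✓ — passes.

Candidate 1, Candidate 2, Candidate 3 and Candidate 4.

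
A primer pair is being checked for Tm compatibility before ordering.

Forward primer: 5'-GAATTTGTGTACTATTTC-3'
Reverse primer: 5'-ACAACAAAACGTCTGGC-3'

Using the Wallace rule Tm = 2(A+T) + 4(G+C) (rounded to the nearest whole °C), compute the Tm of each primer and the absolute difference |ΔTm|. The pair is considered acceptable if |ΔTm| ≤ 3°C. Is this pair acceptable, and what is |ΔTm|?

|ΔTm| = 4°C; the pair is not acceptable.

Forward: A=4 T=9 G=3 C=2 → Tm = 2·13 + 4·5 = 46°C.
Reverse: A=7 T=2 G=3 C=5 → Tm = 2·9 + 4·8 = 50°C.
|ΔTm| = |46 − 50| = 4°C, > 3°C.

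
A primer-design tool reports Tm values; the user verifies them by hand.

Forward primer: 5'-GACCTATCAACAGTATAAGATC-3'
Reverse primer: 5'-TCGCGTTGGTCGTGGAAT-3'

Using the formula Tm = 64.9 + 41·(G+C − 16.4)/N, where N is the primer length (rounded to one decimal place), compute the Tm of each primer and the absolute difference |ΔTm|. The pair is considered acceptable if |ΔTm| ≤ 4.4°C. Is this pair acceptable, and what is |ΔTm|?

|ΔTm| = 1.1°C; the pair is acceptable.

Forward: G+C = 8, N = 22 → Tm = 64.9 + 41·(8 − 16.4)/22 = 49.2°C.
Reverse: G+C = 10, N = 18 → Tm = 64.9 + 41·(10 − 16.4)/18 = 50.3°C.
|ΔTm| = |49.2 − 50.3| = 1.1°C, ≤ 4.4°C.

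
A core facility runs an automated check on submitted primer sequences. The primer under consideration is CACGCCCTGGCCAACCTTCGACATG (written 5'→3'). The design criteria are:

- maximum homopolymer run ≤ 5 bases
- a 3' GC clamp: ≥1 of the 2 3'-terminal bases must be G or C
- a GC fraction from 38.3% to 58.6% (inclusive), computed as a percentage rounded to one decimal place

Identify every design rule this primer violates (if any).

Base counts: A=5, T=4, G=5, C=11 (length 25).
homopolymer run: longest run = 3 ✓
GC clamp: 3' end TG has 1 G/C ✓
GC content: GC 16/25 = 64.0%, outside 38.3–58.6% ✗

Fails: GC content.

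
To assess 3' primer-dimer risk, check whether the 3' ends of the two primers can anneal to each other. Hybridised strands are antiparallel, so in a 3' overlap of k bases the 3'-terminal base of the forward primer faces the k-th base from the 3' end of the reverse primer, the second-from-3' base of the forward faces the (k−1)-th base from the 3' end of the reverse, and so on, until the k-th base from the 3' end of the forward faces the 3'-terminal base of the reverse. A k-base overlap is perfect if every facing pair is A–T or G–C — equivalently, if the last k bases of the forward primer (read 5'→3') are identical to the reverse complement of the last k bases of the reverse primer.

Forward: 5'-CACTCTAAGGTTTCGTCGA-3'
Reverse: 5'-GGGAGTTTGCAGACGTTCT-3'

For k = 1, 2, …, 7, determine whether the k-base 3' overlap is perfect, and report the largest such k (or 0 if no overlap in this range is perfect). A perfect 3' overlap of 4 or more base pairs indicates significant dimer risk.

Last 7 bases (5'→3') — forward …TCGTCGA, reverse …ACGTTCT.
Reverse complement of the reverse primer's last 7 bases: AGAACGT; its first k bases are the reverse complement of the reverse primer's last k bases, so a perfect k-base overlap needs the forward primer's last k bases to equal them.
Comparing (forward last k vs required): k=1: A vs A ✓; k=2: GA vs AG ✗; k=3: CGA vs AGA ✗; k=4: TCGA vs AGAA ✗; k=5: GTCGA vs AGAAC ✗; k=6: CGTCGA vs AGAACG ✗; k=7: TCGTCGA vs AGAACGT ✗.
Only k = 1 is perfect, so the longest perfect 3' overlap is 1.

Longest perfect overlap: 1 complementary base pair; below the dimer-risk threshold (threshold 4).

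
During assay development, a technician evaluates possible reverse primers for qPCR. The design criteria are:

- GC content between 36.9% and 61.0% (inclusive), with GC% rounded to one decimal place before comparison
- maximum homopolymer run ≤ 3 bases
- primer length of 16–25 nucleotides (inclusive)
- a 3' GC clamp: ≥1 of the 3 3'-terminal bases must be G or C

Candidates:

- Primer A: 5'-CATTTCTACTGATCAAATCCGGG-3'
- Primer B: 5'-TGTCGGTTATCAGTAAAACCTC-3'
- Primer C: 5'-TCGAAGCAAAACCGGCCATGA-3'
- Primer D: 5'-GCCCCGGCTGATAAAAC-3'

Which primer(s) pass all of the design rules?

Primer A only.

Primer A (23 nt, A=6 T=7 G=4 C=6): GC 10/23 = 43.5% ✓; longest run = 3 ✓; length 23 ✓; 3' end GGG has 3 G/C ✓ — passes.
Primer B (22 nt, A=6 T=7 G=4 C=5): GC 9/22 = 40.9% ✓; longest run = 4, exceeds 3 ✗; length 22 ✓; 3' end CTC has 2 G/C ✓ — fails.
Primer C (21 nt, A=8 T=2 G=5 C=6): GC 11/21 = 52.4% ✓; longest run = 4, exceeds 3 ✗; length 21 ✓; 3' end TGA has 1 G/C ✓ — fails.
Primer D (17 nt, A=5 T=2 G=4 C=6): GC 10/17 = 58.8% ✓; longest run = 4, exceeds 3 ✗; length 17 ✓; 3' end AAC has 1 G/C ✓ — fails.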